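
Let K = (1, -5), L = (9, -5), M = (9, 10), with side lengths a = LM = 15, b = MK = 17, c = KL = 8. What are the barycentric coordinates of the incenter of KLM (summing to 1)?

The incenter has barycentric coordinates proportional to the opposite side lengths: (15 : 17 : 8).
Normalizing by 15+17+8 = 40 gives (3/8, 17/40, 1/5).

(3/8, 17/40, 1/5)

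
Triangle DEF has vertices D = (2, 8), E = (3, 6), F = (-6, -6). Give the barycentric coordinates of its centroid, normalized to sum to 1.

The centroid is the average of the vertices, so each weight is 1/3.

(1/3, 1/3, 1/3)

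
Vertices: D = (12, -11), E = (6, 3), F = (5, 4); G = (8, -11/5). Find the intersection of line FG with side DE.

Barycentric coordinates of G with respect to DEF: (2/5, 1/5, 2/5).
On side DE the F-coordinate is zero; dropping G's F-weight 2/5 and renormalizing the remaining 2/5 : 1/5 gives weights 2/3, 1/3 on D, E.
H = (2/3)·(12, -11) + (1/3)·(6, 3) = (10, -19/3).

(10, -19/3)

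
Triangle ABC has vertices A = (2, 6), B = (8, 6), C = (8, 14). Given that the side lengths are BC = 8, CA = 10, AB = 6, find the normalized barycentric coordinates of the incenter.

(1/3, 5/12, 1/4)

The incenter has barycentric coordinates proportional to the opposite side lengths: (8 : 10 : 6).
Normalizing by 8+10+6 = 24 gives (1/3, 5/12, 1/4).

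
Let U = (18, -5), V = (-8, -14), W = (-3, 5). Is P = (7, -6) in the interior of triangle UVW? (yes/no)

yes

Barycentric coordinates of P: (245/449, 131/449, 73/449).
The three coordinates are positive, positive, positive; a point is interior exactly when all three are positive.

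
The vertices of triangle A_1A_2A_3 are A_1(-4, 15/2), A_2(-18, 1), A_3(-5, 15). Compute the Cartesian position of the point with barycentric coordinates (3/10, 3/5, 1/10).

(-25/2, 87/20)

P = (3/10)·A_1 + (3/5)·A_2 + (1/10)·A_3.
x-coordinate: (3/10)·(-4) + (3/5)·(-18) + (1/10)·(-5) = -25/2.
y-coordinate: (3/10)·(15/2) + (3/5)·1 + (1/10)·15 = 87/20.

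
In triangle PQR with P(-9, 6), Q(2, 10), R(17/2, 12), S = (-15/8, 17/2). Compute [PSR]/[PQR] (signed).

1/4

[PQR] = ½·((-9)·(10−12) + 2·(12−6) + (17/2)·(6−10)) = ½·(18 + 12 − 34) = -2.
[PSR] = ½·((-9)·(17/2−12) + (-15/8)·(12−6) + (17/2)·(6−(17/2))) = ½·(63/2 − 45/4 − 85/4) = -1/2, so the ratio is (-1/2)/(-2) = 1/4.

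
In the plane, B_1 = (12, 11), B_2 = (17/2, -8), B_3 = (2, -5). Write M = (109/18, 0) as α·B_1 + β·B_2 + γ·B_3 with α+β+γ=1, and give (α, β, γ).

(1/3, 1/9, 5/9)

Signed area of the reference triangle: [B_1B_2B_3] = ½·(12·(-8−(-5)) + (17/2)·(-5−11) + 2·(11−(-8))) = ½·(-36 − 136 + 38) = -67.
[MB_2B_3] = ½·((109/18)·(-8−(-5)) + (17/2)·(-5−0) + 2·(0−(-8))) = ½·(-109/6 − 85/2 + 16) = -67/3, so the B_1-coordinate is (-67/3)/(-67) = 1/3.
[B_1MB_3] = ½·(12·(0−(-5)) + (109/18)·(-5−11) + 2·(11−0)) = ½·(60 − 872/9 + 22) = -67/9, so the B_2-coordinate is 1/9.
[B_1B_2M] = ½·(12·(-8−0) + (17/2)·(0−11) + (109/18)·(11−(-8))) = ½·(-96 − 187/2 + 2071/18) = -335/9, so the B_3-coordinate is 5/9.
Check: 1/3 + 1/9 + 5/9 = 1.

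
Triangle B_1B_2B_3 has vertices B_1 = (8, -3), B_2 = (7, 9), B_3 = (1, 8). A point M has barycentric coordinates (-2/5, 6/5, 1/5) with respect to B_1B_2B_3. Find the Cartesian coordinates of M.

(27/5, 68/5)

M = (-2/5)·B_1 + (6/5)·B_2 + (1/5)·B_3.
x-coordinate: (-2/5)·8 + (6/5)·7 + (1/5)·1 = 27/5.
y-coordinate: (-2/5)·(-3) + (6/5)·9 + (1/5)·8 = 68/5.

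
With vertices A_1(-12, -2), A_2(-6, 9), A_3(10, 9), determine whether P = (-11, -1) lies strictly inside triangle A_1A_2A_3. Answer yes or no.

Barycentric coordinates of P: (10/11, 1/16, 5/176).
The three coordinates are positive, positive, positive; a point is interior exactly when all three are positive.

yes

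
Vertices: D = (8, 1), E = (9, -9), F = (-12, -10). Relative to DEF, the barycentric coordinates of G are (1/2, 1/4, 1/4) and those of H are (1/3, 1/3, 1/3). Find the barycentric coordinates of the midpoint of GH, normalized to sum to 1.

(5/12, 7/24, 7/24)

Since both coordinate triples sum to 1, the midpoint's barycentrics are the componentwise average.
(1/2+1/3)/2 = 5/12; similarly 7/24 and 7/24.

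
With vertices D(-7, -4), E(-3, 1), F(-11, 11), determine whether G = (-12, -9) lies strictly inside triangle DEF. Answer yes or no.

Barycentric coordinates of G: (17/8, -19/16, 1/16).
The three coordinates are positive, negative, positive; a point is interior exactly when all three are positive.

no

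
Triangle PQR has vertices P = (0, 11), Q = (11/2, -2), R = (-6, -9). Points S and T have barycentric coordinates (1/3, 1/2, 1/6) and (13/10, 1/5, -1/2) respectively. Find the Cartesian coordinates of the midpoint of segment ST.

(117/40, 587/60)

Barycentric coordinates of the midpoint are the average: (49/60, 7/20, -1/6).
Converting: (49/60)·P + (7/20)·Q + (-1/6)·R = (117/40, 587/60).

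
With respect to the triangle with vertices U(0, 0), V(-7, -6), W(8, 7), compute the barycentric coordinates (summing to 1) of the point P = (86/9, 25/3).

Signed area of the reference triangle: [UVW] = ½·(0·(-6−7) + (-7)·(7−0) + 8·(0−(-6))) = ½·(0 − 49 + 48) = -1/2.
[PVW] = ½·((86/9)·(-6−7) + (-7)·(7−(25/3)) + 8·(25/3−(-6))) = ½·(-1118/9 + 28/3 + 344/3) = -1/9, so the U-coordinate is (-1/9)/(-1/2) = 2/9.
[UPW] = ½·(0·(25/3−7) + (86/9)·(7−0) + 8·(0−(25/3))) = ½·(0 + 602/9 − 200/3) = 1/9, so the V-coordinate is -2/9.
[UVP] = ½·(0·(-6−(25/3)) + (-7)·(25/3−0) + (86/9)·(0−(-6))) = ½·(0 − 175/3 + 172/3) = -1/2, so the W-coordinate is 1.
Check: 2/9 − 2/9 + 1 = 1.

(2/9, -2/9, 1)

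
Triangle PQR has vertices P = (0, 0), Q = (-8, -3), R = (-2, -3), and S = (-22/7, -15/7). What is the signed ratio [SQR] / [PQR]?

2/7

[PQR] = ½·(0·(-3−(-3)) + (-8)·(-3−0) + (-2)·(0−(-3))) = ½·(0 + 24 − 6) = 9.
[SQR] = ½·((-22/7)·(-3−(-3)) + (-8)·(-3−(-15/7)) + (-2)·(-15/7−(-3))) = ½·(0 + 48/7 − 12/7) = 18/7, so the ratio is (18/7)/9 = 2/7.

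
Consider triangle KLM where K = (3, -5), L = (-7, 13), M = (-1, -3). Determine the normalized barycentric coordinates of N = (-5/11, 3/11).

Signed area of the reference triangle: [KLM] = ½·(3·(13−(-3)) + (-7)·(-3−(-5)) + (-1)·(-5−13)) = ½·(48 − 14 + 18) = 26.
[NLM] = ½·((-5/11)·(13−(-3)) + (-7)·(-3−(3/11)) + (-1)·(3/11−13)) = ½·(-80/11 + 252/11 + 140/11) = 156/11, so the K-coordinate is (156/11)/26 = 6/11.
[KNM] = ½·(3·(3/11−(-3)) + (-5/11)·(-3−(-5)) + (-1)·(-5−(3/11))) = ½·(108/11 − 10/11 + 58/11) = 78/11, so the L-coordinate is 3/11.
[KLN] = ½·(3·(13−(3/11)) + (-7)·(3/11−(-5)) + (-5/11)·(-5−13)) = ½·(420/11 − 406/11 + 90/11) = 52/11, so the M-coordinate is 2/11.
Check: 6/11 + 3/11 + 2/11 = 1.

(6/11, 3/11, 2/11)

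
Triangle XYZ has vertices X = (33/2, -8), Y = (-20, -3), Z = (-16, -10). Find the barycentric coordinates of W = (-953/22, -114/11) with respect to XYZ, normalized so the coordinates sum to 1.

(-9/11, 2/11, 18/11)

Signed area of the reference triangle: [XYZ] = ½·((33/2)·(-3−(-10)) + (-20)·(-10−(-8)) + (-16)·(-8−(-3))) = ½·(231/2 + 40 + 80) = 471/4.
[WYZ] = ½·((-953/22)·(-3−(-10)) + (-20)·(-10−(-114/11)) + (-16)·(-114/11−(-3))) = ½·(-6671/22 − 80/11 + 1296/11) = -4239/44, so the X-coordinate is (-4239/44)/(471/4) = -9/11.
[XWZ] = ½·((33/2)·(-114/11−(-10)) + (-953/22)·(-10−(-8)) + (-16)·(-8−(-114/11))) = ½·(-6 + 953/11 − 416/11) = 471/22, so the Y-coordinate is 2/11.
[XYW] = ½·((33/2)·(-3−(-114/11)) + (-20)·(-114/11−(-8)) + (-953/22)·(-8−(-3))) = ½·(243/2 + 520/11 + 4765/22) = 4239/22, so the Z-coordinate is 18/11.
Check: -9/11 + 2/11 + 18/11 = 1.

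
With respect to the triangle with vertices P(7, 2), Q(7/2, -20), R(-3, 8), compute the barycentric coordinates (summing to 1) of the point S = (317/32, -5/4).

(5/4, 1/16, -5/16)

Signed area of the reference triangle: [PQR] = ½·(7·(-20−8) + (7/2)·(8−2) + (-3)·(2−(-20))) = ½·(-196 + 21 − 66) = -241/2.
[SQR] = ½·((317/32)·(-20−8) + (7/2)·(8−(-5/4)) + (-3)·(-5/4−(-20))) = ½·(-2219/8 + 259/8 − 225/4) = -1205/8, so the P-coordinate is (-1205/8)/(-241/2) = 5/4.
[PSR] = ½·(7·(-5/4−8) + (317/32)·(8−2) + (-3)·(2−(-5/4))) = ½·(-259/4 + 951/16 − 39/4) = -241/32, so the Q-coordinate is 1/16.
[PQS] = ½·(7·(-20−(-5/4)) + (7/2)·(-5/4−2) + (317/32)·(2−(-20))) = ½·(-525/4 − 91/8 + 3487/16) = 1205/32, so the R-coordinate is -5/16.
Check: 5/4 + 1/16 − 5/16 = 1.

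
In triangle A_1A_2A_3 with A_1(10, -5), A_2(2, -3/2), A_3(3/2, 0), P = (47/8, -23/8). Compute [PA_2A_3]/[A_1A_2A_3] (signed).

[A_1A_2A_3] = ½·(10·(-3/2−0) + 2·(0−(-5)) + (3/2)·(-5−(-3/2))) = ½·(-15 + 10 − 21/4) = -41/8.
[PA_2A_3] = ½·((47/8)·(-3/2−0) + 2·(0−(-23/8)) + (3/2)·(-23/8−(-3/2))) = ½·(-141/16 + 23/4 − 33/16) = -41/16, so the ratio is (-41/16)/(-41/8) = 1/2.

1/2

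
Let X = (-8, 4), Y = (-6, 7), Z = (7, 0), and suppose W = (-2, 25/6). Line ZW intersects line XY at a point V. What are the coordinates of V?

Barycentric coordinates of W with respect to XYZ: (1/6, 1/2, 1/3).
On side XY the Z-coordinate is zero; dropping W's Z-weight 1/3 and renormalizing the remaining 1/6 : 1/2 gives weights 1/4, 3/4 on X, Y.
V = (1/4)·(-8, 4) + (3/4)·(-6, 7) = (-13/2, 25/4).

(-13/2, 25/4)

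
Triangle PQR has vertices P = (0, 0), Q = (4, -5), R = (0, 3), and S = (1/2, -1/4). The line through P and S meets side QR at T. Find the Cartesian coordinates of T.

(2, -1)

Barycentric coordinates of S with respect to PQR: (3/4, 1/8, 1/8).
On side QR the P-coordinate is zero; dropping S's P-weight 3/4 and renormalizing the remaining 1/8 : 1/8 gives weights 1/2, 1/2 on Q, R.
T = (1/2)·(4, -5) + (1/2)·(0, 3) = (2, -1).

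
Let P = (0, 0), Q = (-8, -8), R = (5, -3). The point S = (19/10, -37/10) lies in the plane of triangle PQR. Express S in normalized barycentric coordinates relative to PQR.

(1/10, 1/5, 7/10)

Signed area of the reference triangle: [PQR] = ½·(0·(-8−(-3)) + (-8)·(-3−0) + 5·(0−(-8))) = ½·(0 + 24 + 40) = 32.
[SQR] = ½·((19/10)·(-8−(-3)) + (-8)·(-3−(-37/10)) + 5·(-37/10−(-8))) = ½·(-19/2 − 28/5 + 43/2) = 16/5, so the P-coordinate is (16/5)/32 = 1/10.
[PSR] = ½·(0·(-37/10−(-3)) + (19/10)·(-3−0) + 5·(0−(-37/10))) = ½·(0 − 57/10 + 37/2) = 32/5, so the Q-coordinate is 1/5.
[PQS] = ½·(0·(-8−(-37/10)) + (-8)·(-37/10−0) + (19/10)·(0−(-8))) = ½·(0 + 148/5 + 76/5) = 112/5, so the R-coordinate is 7/10.
Check: 1/10 + 1/5 + 7/10 = 1.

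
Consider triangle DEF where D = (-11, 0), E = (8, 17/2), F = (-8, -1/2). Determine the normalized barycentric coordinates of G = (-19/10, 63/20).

Signed area of the reference triangle: [DEF] = ½·((-11)·(17/2−(-1/2)) + 8·(-1/2−0) + (-8)·(0−(17/2))) = ½·(-99 − 4 + 68) = -35/2.
[GEF] = ½·((-19/10)·(17/2−(-1/2)) + 8·(-1/2−(63/20)) + (-8)·(63/20−(17/2))) = ½·(-171/10 − 146/5 + 214/5) = -7/4, so the D-coordinate is (-7/4)/(-35/2) = 1/10.
[DGF] = ½·((-11)·(63/20−(-1/2)) + (-19/10)·(-1/2−0) + (-8)·(0−(63/20))) = ½·(-803/20 + 19/20 + 126/5) = -7, so the E-coordinate is 2/5.
[DEG] = ½·((-11)·(17/2−(63/20)) + 8·(63/20−0) + (-19/10)·(0−(17/2))) = ½·(-1177/20 + 126/5 + 323/20) = -35/4, so the F-coordinate is 1/2.

(1/10, 2/5, 1/2)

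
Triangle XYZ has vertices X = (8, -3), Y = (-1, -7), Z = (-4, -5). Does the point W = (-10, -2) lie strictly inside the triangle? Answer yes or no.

no

Barycentric coordinates of W: (-1/10, -8/5, 27/10).
The three coordinates are negative, negative, positive; a point is interior exactly when all three are positive.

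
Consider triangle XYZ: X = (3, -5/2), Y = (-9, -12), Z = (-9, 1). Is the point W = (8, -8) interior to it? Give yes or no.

Barycentric coordinates of W: (17/12, 97/312, -227/312).
The three coordinates are positive, positive, negative; a point is interior exactly when all three are positive.

no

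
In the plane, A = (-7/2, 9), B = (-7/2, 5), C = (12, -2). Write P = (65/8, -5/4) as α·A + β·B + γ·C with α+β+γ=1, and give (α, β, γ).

(-1/4, 1/2, 3/4)

Signed area of the reference triangle: [ABC] = ½·((-7/2)·(5−(-2)) + (-7/2)·(-2−9) + 12·(9−5)) = ½·(-49/2 + 77/2 + 48) = 31.
[PBC] = ½·((65/8)·(5−(-2)) + (-7/2)·(-2−(-5/4)) + 12·(-5/4−5)) = ½·(455/8 + 21/8 − 75) = -31/4, so the A-coordinate is (-31/4)/31 = -1/4.
[APC] = ½·((-7/2)·(-5/4−(-2)) + (65/8)·(-2−9) + 12·(9−(-5/4))) = ½·(-21/8 − 715/8 + 123) = 31/2, so the B-coordinate is 1/2.
[ABP] = ½·((-7/2)·(5−(-5/4)) + (-7/2)·(-5/4−9) + (65/8)·(9−5)) = ½·(-175/8 + 287/8 + 65/2) = 93/4, so the C-coordinate is 3/4.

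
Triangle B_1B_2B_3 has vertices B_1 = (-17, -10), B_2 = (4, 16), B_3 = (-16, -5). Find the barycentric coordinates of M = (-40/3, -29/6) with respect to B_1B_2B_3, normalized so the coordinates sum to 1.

(2/3, 1/6, 1/6)

Signed area of the reference triangle: [B_1B_2B_3] = ½·((-17)·(16−(-5)) + 4·(-5−(-10)) + (-16)·(-10−16)) = ½·(-357 + 20 + 416) = 79/2.
[MB_2B_3] = ½·((-40/3)·(16−(-5)) + 4·(-5−(-29/6)) + (-16)·(-29/6−16)) = ½·(-280 − 2/3 + 1000/3) = 79/3, so the B_1-coordinate is (79/3)/(79/2) = 2/3.
[B_1MB_3] = ½·((-17)·(-29/6−(-5)) + (-40/3)·(-5−(-10)) + (-16)·(-10−(-29/6))) = ½·(-17/6 − 200/3 + 248/3) = 79/12, so the B_2-coordinate is 1/6.
[B_1B_2M] = ½·((-17)·(16−(-29/6)) + 4·(-29/6−(-10)) + (-40/3)·(-10−16)) = ½·(-2125/6 + 62/3 + 1040/3) = 79/12, so the B_3-coordinate is 1/6.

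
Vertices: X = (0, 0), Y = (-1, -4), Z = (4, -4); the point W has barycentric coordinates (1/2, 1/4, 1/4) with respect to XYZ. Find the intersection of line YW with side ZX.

(4/3, -4/3)

Line YW meets ZX where the Y-coordinate vanishes; zeroing W's Y-weight and renormalizing leaves Z, X-weights 1/4 : 1/2 → (1/3, 2/3).
So V = (1/3)·Z + (2/3)·X = (4/3, -4/3).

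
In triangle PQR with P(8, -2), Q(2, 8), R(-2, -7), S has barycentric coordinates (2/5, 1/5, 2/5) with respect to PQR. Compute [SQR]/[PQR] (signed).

The signed ratio [SQR]/[PQR] equals the barycentric coordinate of S at vertex P, which is 2/5.

2/5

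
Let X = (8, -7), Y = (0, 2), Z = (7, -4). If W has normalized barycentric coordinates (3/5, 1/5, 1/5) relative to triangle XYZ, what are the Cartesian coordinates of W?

(31/5, -23/5)

W = (3/5)·X + (1/5)·Y + (1/5)·Z.
x-coordinate: (3/5)·8 + (1/5)·0 + (1/5)·7 = 31/5.
y-coordinate: (3/5)·(-7) + (1/5)·2 + (1/5)·(-4) = -23/5.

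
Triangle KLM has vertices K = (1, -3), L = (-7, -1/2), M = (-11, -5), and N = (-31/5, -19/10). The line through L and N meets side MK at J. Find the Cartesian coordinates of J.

(-5, -4)

Barycentric coordinates of N with respect to KLM: (1/5, 3/5, 1/5).
On side MK the L-coordinate is zero; dropping N's L-weight 3/5 and renormalizing the remaining 1/5 : 1/5 gives weights 1/2, 1/2 on M, K.
J = (1/2)·(-11, -5) + (1/2)·(1, -3) = (-5, -4).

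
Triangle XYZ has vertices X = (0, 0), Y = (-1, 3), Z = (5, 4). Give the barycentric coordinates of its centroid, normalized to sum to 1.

(1/3, 1/3, 1/3)

The centroid is the average of the vertices, so each weight is 1/3.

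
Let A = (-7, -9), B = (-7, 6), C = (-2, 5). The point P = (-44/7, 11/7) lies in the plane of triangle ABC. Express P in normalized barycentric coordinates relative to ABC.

Signed area of the reference triangle: [ABC] = ½·((-7)·(6−5) + (-7)·(5−(-9)) + (-2)·(-9−6)) = ½·(-7 − 98 + 30) = -75/2.
[PBC] = ½·((-44/7)·(6−5) + (-7)·(5−(11/7)) + (-2)·(11/7−6)) = ½·(-44/7 − 24 + 62/7) = -75/7, so the A-coordinate is (-75/7)/(-75/2) = 2/7.
[APC] = ½·((-7)·(11/7−5) + (-44/7)·(5−(-9)) + (-2)·(-9−(11/7))) = ½·(24 − 88 + 148/7) = -150/7, so the B-coordinate is 4/7.
[ABP] = ½·((-7)·(6−(11/7)) + (-7)·(11/7−(-9)) + (-44/7)·(-9−6)) = ½·(-31 − 74 + 660/7) = -75/14, so the C-coordinate is 1/7.

(2/7, 4/7, 1/7)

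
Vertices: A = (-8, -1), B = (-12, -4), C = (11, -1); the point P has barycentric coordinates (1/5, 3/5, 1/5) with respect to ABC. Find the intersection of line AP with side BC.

Line AP meets BC where the A-coordinate vanishes; zeroing P's A-weight and renormalizing leaves B, C-weights 3/5 : 1/5 → (3/4, 1/4).
So Q = (3/4)·B + (1/4)·C = (-25/4, -13/4).

(-25/4, -13/4)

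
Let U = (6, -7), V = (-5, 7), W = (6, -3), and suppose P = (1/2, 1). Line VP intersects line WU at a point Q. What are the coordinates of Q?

(6, -5)

Barycentric coordinates of P with respect to UVW: (1/4, 1/2, 1/4).
On side WU the V-coordinate is zero; dropping P's V-weight 1/2 and renormalizing the remaining 1/4 : 1/4 gives weights 1/2, 1/2 on W, U.
Q = (1/2)·(6, -3) + (1/2)·(6, -7) = (6, -5).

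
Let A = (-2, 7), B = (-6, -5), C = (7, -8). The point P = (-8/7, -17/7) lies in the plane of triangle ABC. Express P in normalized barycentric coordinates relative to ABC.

(2/7, 3/7, 2/7)

Signed area of the reference triangle: [ABC] = ½·((-2)·(-5−(-8)) + (-6)·(-8−7) + 7·(7−(-5))) = ½·(-6 + 90 + 84) = 84.
[PBC] = ½·((-8/7)·(-5−(-8)) + (-6)·(-8−(-17/7)) + 7·(-17/7−(-5))) = ½·(-24/7 + 234/7 + 18) = 24, so the A-coordinate is 24/84 = 2/7.
[APC] = ½·((-2)·(-17/7−(-8)) + (-8/7)·(-8−7) + 7·(7−(-17/7))) = ½·(-78/7 + 120/7 + 66) = 36, so the B-coordinate is 3/7.
[ABP] = ½·((-2)·(-5−(-17/7)) + (-6)·(-17/7−7) + (-8/7)·(7−(-5))) = ½·(36/7 + 396/7 − 96/7) = 24, so the C-coordinate is 2/7.
Check: 2/7 + 3/7 + 2/7 = 1.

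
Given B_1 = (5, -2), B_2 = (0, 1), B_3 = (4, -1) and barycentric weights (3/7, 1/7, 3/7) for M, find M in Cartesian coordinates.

(27/7, -8/7)

M = (3/7)·B_1 + (1/7)·B_2 + (3/7)·B_3.
x-coordinate: (3/7)·5 + (1/7)·0 + (3/7)·4 = 27/7.
y-coordinate: (3/7)·(-2) + (1/7)·1 + (3/7)·(-1) = -8/7.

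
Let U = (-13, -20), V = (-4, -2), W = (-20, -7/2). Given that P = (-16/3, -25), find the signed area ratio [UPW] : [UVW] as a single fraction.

1/3

[UVW] = ½·((-13)·(-2−(-7/2)) + (-4)·(-7/2−(-20)) + (-20)·(-20−(-2))) = ½·(-39/2 − 66 + 360) = 549/4.
[UPW] = ½·((-13)·(-25−(-7/2)) + (-16/3)·(-7/2−(-20)) + (-20)·(-20−(-25))) = ½·(559/2 − 88 − 100) = 183/4, so the ratio is (183/4)/(549/4) = 1/3.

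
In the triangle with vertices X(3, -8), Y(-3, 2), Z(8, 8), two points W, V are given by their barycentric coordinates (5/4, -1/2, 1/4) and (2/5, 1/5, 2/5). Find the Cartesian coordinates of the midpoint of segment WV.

Barycentric coordinates of the midpoint are the average: (33/40, -3/20, 13/40).
Converting: (33/40)·X + (-3/20)·Y + (13/40)·Z = (221/40, -43/10).

(221/40, -43/10)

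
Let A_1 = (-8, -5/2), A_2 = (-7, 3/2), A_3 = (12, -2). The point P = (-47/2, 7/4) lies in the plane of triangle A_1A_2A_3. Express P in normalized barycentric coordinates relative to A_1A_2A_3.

(2/3, 7/6, -5/6)

Signed area of the reference triangle: [A_1A_2A_3] = ½·((-8)·(3/2−(-2)) + (-7)·(-2−(-5/2)) + 12·(-5/2−(3/2))) = ½·(-28 − 7/2 − 48) = -159/4.
[PA_2A_3] = ½·((-47/2)·(3/2−(-2)) + (-7)·(-2−(7/4)) + 12·(7/4−(3/2))) = ½·(-329/4 + 105/4 + 3) = -53/2, so the A_1-coordinate is (-53/2)/(-159/4) = 2/3.
[A_1PA_3] = ½·((-8)·(7/4−(-2)) + (-47/2)·(-2−(-5/2)) + 12·(-5/2−(7/4))) = ½·(-30 − 47/4 − 51) = -371/8, so the A_2-coordinate is 7/6.
[A_1A_2P] = ½·((-8)·(3/2−(7/4)) + (-7)·(7/4−(-5/2)) + (-47/2)·(-5/2−(3/2))) = ½·(2 − 119/4 + 94) = 265/8, so the A_3-coordinate is -5/6.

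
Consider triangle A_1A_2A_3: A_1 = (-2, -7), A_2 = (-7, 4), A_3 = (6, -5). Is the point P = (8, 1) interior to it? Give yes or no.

no

Barycentric coordinates of P: (-48/49, 22/49, 75/49).
The three coordinates are negative, positive, positive; a point is interior exactly when all three are positive.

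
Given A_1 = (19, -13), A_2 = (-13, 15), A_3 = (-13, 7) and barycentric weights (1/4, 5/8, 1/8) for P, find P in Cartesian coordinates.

(-5, 7)

P = (1/4)·A_1 + (5/8)·A_2 + (1/8)·A_3.
x-coordinate: (1/4)·19 + (5/8)·(-13) + (1/8)·(-13) = -5.
y-coordinate: (1/4)·(-13) + (5/8)·15 + (1/8)·7 = 7.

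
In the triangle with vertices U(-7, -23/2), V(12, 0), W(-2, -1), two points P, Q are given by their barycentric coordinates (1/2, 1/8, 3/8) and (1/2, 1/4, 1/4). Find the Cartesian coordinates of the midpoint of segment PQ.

(-15/8, -97/16)

Barycentric coordinates of the midpoint are the average: (1/2, 3/16, 5/16).
Converting: (1/2)·U + (3/16)·V + (5/16)·W = (-15/8, -97/16).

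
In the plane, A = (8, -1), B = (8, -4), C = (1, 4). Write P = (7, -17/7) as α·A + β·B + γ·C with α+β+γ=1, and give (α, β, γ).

(1/7, 5/7, 1/7)

Signed area of the reference triangle: [ABC] = ½·(8·(-4−4) + 8·(4−(-1)) + 1·(-1−(-4))) = ½·(-64 + 40 + 3) = -21/2.
[PBC] = ½·(7·(-4−4) + 8·(4−(-17/7)) + 1·(-17/7−(-4))) = ½·(-56 + 360/7 + 11/7) = -3/2, so the A-coordinate is (-3/2)/(-21/2) = 1/7.
[APC] = ½·(8·(-17/7−4) + 7·(4−(-1)) + 1·(-1−(-17/7))) = ½·(-360/7 + 35 + 10/7) = -15/2, so the B-coordinate is 5/7.
[ABP] = ½·(8·(-4−(-17/7)) + 8·(-17/7−(-1)) + 7·(-1−(-4))) = ½·(-88/7 − 80/7 + 21) = -3/2, so the C-coordinate is 1/7.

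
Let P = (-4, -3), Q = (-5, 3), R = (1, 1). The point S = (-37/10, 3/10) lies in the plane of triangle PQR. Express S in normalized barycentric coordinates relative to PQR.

Signed area of the reference triangle: [PQR] = ½·((-4)·(3−1) + (-5)·(1−(-3)) + 1·(-3−3)) = ½·(-8 − 20 − 6) = -17.
[SQR] = ½·((-37/10)·(3−1) + (-5)·(1−(3/10)) + 1·(3/10−3)) = ½·(-37/5 − 7/2 − 27/10) = -34/5, so the P-coordinate is (-34/5)/(-17) = 2/5.
[PSR] = ½·((-4)·(3/10−1) + (-37/10)·(1−(-3)) + 1·(-3−(3/10))) = ½·(14/5 − 74/5 − 33/10) = -153/20, so the Q-coordinate is 9/20.
[PQS] = ½·((-4)·(3−(3/10)) + (-5)·(3/10−(-3)) + (-37/10)·(-3−3)) = ½·(-54/5 − 33/2 + 111/5) = -51/20, so the R-coordinate is 3/20.

(2/5, 9/20, 3/20)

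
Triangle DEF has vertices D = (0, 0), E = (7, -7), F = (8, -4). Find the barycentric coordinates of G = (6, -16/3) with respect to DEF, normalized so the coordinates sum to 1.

Signed area of the reference triangle: [DEF] = ½·(0·(-7−(-4)) + 7·(-4−0) + 8·(0−(-7))) = ½·(0 − 28 + 56) = 14.
[GEF] = ½·(6·(-7−(-4)) + 7·(-4−(-16/3)) + 8·(-16/3−(-7))) = ½·(-18 + 28/3 + 40/3) = 7/3, so the D-coordinate is (7/3)/14 = 1/6.
[DGF] = ½·(0·(-16/3−(-4)) + 6·(-4−0) + 8·(0−(-16/3))) = ½·(0 − 24 + 128/3) = 28/3, so the E-coordinate is 2/3.
[DEG] = ½·(0·(-7−(-16/3)) + 7·(-16/3−0) + 6·(0−(-7))) = ½·(0 − 112/3 + 42) = 7/3, so the F-coordinate is 1/6.
Check: 1/6 + 2/3 + 1/6 = 1.

(1/6, 2/3, 1/6)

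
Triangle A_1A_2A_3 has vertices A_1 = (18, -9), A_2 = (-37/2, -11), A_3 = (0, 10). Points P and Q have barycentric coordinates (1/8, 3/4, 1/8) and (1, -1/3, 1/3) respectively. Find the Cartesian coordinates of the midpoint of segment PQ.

(301/48, -81/16)

Barycentric coordinates of the midpoint are the average: (9/16, 5/24, 11/48).
Converting: (9/16)·A_1 + (5/24)·A_2 + (11/48)·A_3 = (301/48, -81/16).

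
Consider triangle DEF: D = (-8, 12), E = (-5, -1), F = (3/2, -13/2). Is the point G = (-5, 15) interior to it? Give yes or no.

Barycentric coordinates of G: (26/17, -21/17, 12/17).
The three coordinates are positive, negative, positive; a point is interior exactly when all three are positive.

no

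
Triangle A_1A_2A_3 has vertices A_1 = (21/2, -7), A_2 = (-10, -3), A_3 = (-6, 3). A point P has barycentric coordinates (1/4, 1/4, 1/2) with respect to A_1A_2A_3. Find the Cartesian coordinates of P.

(-23/8, -1)

P = (1/4)·A_1 + (1/4)·A_2 + (1/2)·A_3.
x-coordinate: (1/4)·(21/2) + (1/4)·(-10) + (1/2)·(-6) = -23/8.
y-coordinate: (1/4)·(-7) + (1/4)·(-3) + (1/2)·3 = -1.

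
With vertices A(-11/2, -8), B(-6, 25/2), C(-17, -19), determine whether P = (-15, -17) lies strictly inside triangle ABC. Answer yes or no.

Barycentric coordinates of P: (164/965, 4/965, 797/965).
The three coordinates are positive, positive, positive; a point is interior exactly when all three are positive.

yes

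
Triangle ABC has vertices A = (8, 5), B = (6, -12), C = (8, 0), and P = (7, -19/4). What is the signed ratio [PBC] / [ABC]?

[ABC] = ½·(8·(-12−0) + 6·(0−5) + 8·(5−(-12))) = ½·(-96 − 30 + 136) = 5.
[PBC] = ½·(7·(-12−0) + 6·(0−(-19/4)) + 8·(-19/4−(-12))) = ½·(-84 + 57/2 + 58) = 5/4, so the ratio is (5/4)/5 = 1/4.

1/4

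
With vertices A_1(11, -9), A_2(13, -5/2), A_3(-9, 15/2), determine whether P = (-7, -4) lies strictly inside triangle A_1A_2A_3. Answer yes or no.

Barycentric coordinates of P: (233/163, -197/163, 127/163).
The three coordinates are positive, negative, positive; a point is interior exactly when all three are positive.

no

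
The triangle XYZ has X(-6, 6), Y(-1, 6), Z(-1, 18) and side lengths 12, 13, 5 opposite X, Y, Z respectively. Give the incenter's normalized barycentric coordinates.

(2/5, 13/30, 1/6)

The incenter has barycentric coordinates proportional to the opposite side lengths: (12 : 13 : 5).
Normalizing by 12+13+5 = 30 gives (2/5, 13/30, 1/6).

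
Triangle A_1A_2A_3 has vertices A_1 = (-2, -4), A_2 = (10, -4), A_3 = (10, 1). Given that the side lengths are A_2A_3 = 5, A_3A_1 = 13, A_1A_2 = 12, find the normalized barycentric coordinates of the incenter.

The incenter has barycentric coordinates proportional to the opposite side lengths: (5 : 13 : 12).
Normalizing by 5+13+12 = 30 gives (1/6, 13/30, 2/5).

(1/6, 13/30, 2/5)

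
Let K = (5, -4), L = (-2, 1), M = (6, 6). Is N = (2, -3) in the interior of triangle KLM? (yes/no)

no

Barycentric coordinates of N: (52/75, 31/75, -8/75).
The three coordinates are positive, positive, negative; a point is interior exactly when all three are positive.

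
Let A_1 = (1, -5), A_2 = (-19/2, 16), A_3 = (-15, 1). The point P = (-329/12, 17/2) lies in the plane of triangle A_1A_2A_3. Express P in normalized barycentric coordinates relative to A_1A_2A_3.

(-5/6, 1/6, 5/3)

Signed area of the reference triangle: [A_1A_2A_3] = ½·(1·(16−1) + (-19/2)·(1−(-5)) + (-15)·(-5−16)) = ½·(15 − 57 + 315) = 273/2.
[PA_2A_3] = ½·((-329/12)·(16−1) + (-19/2)·(1−(17/2)) + (-15)·(17/2−16)) = ½·(-1645/4 + 285/4 + 225/2) = -455/4, so the A_1-coordinate is (-455/4)/(273/2) = -5/6.
[A_1PA_3] = ½·(1·(17/2−1) + (-329/12)·(1−(-5)) + (-15)·(-5−(17/2))) = ½·(15/2 − 329/2 + 405/2) = 91/4, so the A_2-coordinate is 1/6.
[A_1A_2P] = ½·(1·(16−(17/2)) + (-19/2)·(17/2−(-5)) + (-329/12)·(-5−16)) = ½·(15/2 − 513/4 + 2303/4) = 455/2, so the A_3-coordinate is 5/3.
Check: -5/6 + 1/6 + 5/3 = 1.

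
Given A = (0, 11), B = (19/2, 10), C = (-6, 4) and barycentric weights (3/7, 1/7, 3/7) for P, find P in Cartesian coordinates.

P = (3/7)·A + (1/7)·B + (3/7)·C.
x-coordinate: (3/7)·0 + (1/7)·(19/2) + (3/7)·(-6) = -17/14.
y-coordinate: (3/7)·11 + (1/7)·10 + (3/7)·4 = 55/7.

(-17/14, 55/7)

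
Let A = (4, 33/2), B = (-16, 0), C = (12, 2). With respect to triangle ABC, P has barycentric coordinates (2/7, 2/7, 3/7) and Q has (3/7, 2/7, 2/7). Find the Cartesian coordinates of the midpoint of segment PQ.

Barycentric coordinates of the midpoint are the average: (5/14, 2/7, 5/14).
Converting: (5/14)·A + (2/7)·B + (5/14)·C = (8/7, 185/28).

(8/7, 185/28)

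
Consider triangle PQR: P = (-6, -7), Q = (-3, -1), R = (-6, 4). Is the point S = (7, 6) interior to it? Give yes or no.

Barycentric coordinates of S: (-71/33, 13/3, -13/11).
The three coordinates are negative, positive, negative; a point is interior exactly when all three are positive.

no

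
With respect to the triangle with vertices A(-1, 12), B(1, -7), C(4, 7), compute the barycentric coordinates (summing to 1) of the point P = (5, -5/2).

Signed area of the reference triangle: [ABC] = ½·((-1)·(-7−7) + 1·(7−12) + 4·(12−(-7))) = ½·(14 − 5 + 76) = 85/2.
[PBC] = ½·(5·(-7−7) + 1·(7−(-5/2)) + 4·(-5/2−(-7))) = ½·(-70 + 19/2 + 18) = -85/4, so the A-coordinate is (-85/4)/(85/2) = -1/2.
[APC] = ½·((-1)·(-5/2−7) + 5·(7−12) + 4·(12−(-5/2))) = ½·(19/2 − 25 + 58) = 85/4, so the B-coordinate is 1/2.
[ABP] = ½·((-1)·(-7−(-5/2)) + 1·(-5/2−12) + 5·(12−(-7))) = ½·(9/2 − 29/2 + 95) = 85/2, so the C-coordinate is 1.
Check: -1/2 + 1/2 + 1 = 1.

(-1/2, 1/2, 1)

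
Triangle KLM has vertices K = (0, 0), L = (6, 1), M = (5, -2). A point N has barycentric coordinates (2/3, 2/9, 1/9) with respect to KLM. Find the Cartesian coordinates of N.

N = (2/3)·K + (2/9)·L + (1/9)·M.
x-coordinate: (2/3)·0 + (2/9)·6 + (1/9)·5 = 17/9.
y-coordinate: (2/3)·0 + (2/9)·1 + (1/9)·(-2) = 0.

(17/9, 0)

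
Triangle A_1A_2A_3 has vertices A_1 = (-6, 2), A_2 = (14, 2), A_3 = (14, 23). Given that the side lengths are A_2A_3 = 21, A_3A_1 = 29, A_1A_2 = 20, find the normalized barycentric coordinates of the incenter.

(3/10, 29/70, 2/7)

The incenter has barycentric coordinates proportional to the opposite side lengths: (21 : 29 : 20).
Normalizing by 21+29+20 = 70 gives (3/10, 29/70, 2/7).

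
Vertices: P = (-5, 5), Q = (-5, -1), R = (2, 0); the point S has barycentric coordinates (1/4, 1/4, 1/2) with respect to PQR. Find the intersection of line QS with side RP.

(-1/3, 5/3)

Line QS meets RP where the Q-coordinate vanishes; zeroing S's Q-weight and renormalizing leaves R, P-weights 1/2 : 1/4 → (2/3, 1/3).
So T = (2/3)·R + (1/3)·P = (-1/3, 5/3).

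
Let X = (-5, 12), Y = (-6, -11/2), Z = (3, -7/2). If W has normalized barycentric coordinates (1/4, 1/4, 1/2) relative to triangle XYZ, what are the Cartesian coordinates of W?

W = (1/4)·X + (1/4)·Y + (1/2)·Z.
x-coordinate: (1/4)·(-5) + (1/4)·(-6) + (1/2)·3 = -5/4.
y-coordinate: (1/4)·12 + (1/4)·(-11/2) + (1/2)·(-7/2) = -1/8.

(-5/4, -1/8)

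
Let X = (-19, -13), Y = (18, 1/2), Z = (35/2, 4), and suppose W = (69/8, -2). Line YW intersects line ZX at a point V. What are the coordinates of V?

Barycentric coordinates of W with respect to XYZ: (1/4, 1/2, 1/4).
On side ZX the Y-coordinate is zero; dropping W's Y-weight 1/2 and renormalizing the remaining 1/4 : 1/4 gives weights 1/2, 1/2 on Z, X.
V = (1/2)·(35/2, 4) + (1/2)·(-19, -13) = (-3/4, -9/2).

(-3/4, -9/2)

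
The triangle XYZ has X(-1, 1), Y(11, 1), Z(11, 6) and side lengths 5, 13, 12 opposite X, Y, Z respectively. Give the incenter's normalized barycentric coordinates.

The incenter has barycentric coordinates proportional to the opposite side lengths: (5 : 13 : 12).
Normalizing by 5+13+12 = 30 gives (1/6, 13/30, 2/5).

(1/6, 13/30, 2/5)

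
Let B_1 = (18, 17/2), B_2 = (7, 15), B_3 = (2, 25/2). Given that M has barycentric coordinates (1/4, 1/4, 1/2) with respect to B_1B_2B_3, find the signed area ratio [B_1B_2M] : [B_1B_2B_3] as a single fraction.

1/2

The signed ratio [B_1B_2M]/[B_1B_2B_3] equals the barycentric coordinate of M at vertex B_3, which is 1/2.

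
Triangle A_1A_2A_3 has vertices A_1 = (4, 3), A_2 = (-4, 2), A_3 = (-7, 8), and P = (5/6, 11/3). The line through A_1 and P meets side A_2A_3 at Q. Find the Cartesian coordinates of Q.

Barycentric coordinates of P with respect to A_1A_2A_3: (2/3, 1/6, 1/6).
On side A_2A_3 the A_1-coordinate is zero; dropping P's A_1-weight 2/3 and renormalizing the remaining 1/6 : 1/6 gives weights 1/2, 1/2 on A_2, A_3.
Q = (1/2)·(-4, 2) + (1/2)·(-7, 8) = (-11/2, 5).

(-11/2, 5)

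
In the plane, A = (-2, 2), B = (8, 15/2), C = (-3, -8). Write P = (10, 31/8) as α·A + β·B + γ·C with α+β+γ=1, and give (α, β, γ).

(-3/4, 5/4, 1/2)

Signed area of the reference triangle: [ABC] = ½·((-2)·(15/2−(-8)) + 8·(-8−2) + (-3)·(2−(15/2))) = ½·(-31 − 80 + 33/2) = -189/4.
[PBC] = ½·(10·(15/2−(-8)) + 8·(-8−(31/8)) + (-3)·(31/8−(15/2))) = ½·(155 − 95 + 87/8) = 567/16, so the A-coordinate is (567/16)/(-189/4) = -3/4.
[APC] = ½·((-2)·(31/8−(-8)) + 10·(-8−2) + (-3)·(2−(31/8))) = ½·(-95/4 − 100 + 45/8) = -945/16, so the B-coordinate is 5/4.
[ABP] = ½·((-2)·(15/2−(31/8)) + 8·(31/8−2) + 10·(2−(15/2))) = ½·(-29/4 + 15 − 55) = -189/8, so the C-coordinate is 1/2.
Check: -3/4 + 5/4 + 1/2 = 1.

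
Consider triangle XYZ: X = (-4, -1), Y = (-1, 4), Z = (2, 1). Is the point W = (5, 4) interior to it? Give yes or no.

Barycentric coordinates of W: (-3/4, 1/2, 5/4).
The three coordinates are negative, positive, positive; a point is interior exactly when all three are positive.

no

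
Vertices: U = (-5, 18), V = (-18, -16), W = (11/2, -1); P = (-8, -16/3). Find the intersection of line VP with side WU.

Barycentric coordinates of P with respect to UVW: (1/6, 1/2, 1/3).
On side WU the V-coordinate is zero; dropping P's V-weight 1/2 and renormalizing the remaining 1/3 : 1/6 gives weights 2/3, 1/3 on W, U.
Q = (2/3)·(11/2, -1) + (1/3)·(-5, 18) = (2, 16/3).

(2, 16/3)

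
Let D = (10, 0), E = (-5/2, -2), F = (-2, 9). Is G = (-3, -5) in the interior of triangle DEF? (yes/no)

Barycentric coordinates of G: (-8/273, 118/91, -73/273).
The three coordinates are negative, positive, negative; a point is interior exactly when all three are positive.

no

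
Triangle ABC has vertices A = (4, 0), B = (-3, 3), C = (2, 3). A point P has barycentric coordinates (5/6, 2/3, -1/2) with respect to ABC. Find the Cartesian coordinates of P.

(1/3, 1/2)

P = (5/6)·A + (2/3)·B + (-1/2)·C.
x-coordinate: (5/6)·4 + (2/3)·(-3) + (-1/2)·2 = 1/3.
y-coordinate: (5/6)·0 + (2/3)·3 + (-1/2)·3 = 1/2.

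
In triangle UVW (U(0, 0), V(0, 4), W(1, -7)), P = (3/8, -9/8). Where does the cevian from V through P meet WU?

Barycentric coordinates of P with respect to UVW: (1/4, 3/8, 3/8).
On side WU the V-coordinate is zero; dropping P's V-weight 3/8 and renormalizing the remaining 3/8 : 1/4 gives weights 3/5, 2/5 on W, U.
Q = (3/5)·(1, -7) + (2/5)·(0, 0) = (3/5, -21/5).

(3/5, -21/5)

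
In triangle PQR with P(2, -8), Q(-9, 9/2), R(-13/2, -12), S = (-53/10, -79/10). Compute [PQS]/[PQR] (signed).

3/5

[PQR] = ½·(2·(9/2−(-12)) + (-9)·(-12−(-8)) + (-13/2)·(-8−(9/2))) = ½·(33 + 36 + 325/4) = 601/8.
[PQS] = ½·(2·(9/2−(-79/10)) + (-9)·(-79/10−(-8)) + (-53/10)·(-8−(9/2))) = ½·(124/5 − 9/10 + 265/4) = 1803/40, so the ratio is (1803/40)/(601/8) = 3/5.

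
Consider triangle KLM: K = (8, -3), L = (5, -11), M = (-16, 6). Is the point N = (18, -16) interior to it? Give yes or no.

no

Barycentric coordinates of N: (116/219, 74/73, -119/219).
The three coordinates are positive, positive, negative; a point is interior exactly when all three are positive.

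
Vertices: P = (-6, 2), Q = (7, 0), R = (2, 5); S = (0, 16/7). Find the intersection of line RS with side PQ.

Barycentric coordinates of S with respect to PQR: (3/7, 2/7, 2/7).
On side PQ the R-coordinate is zero; dropping S's R-weight 2/7 and renormalizing the remaining 3/7 : 2/7 gives weights 3/5, 2/5 on P, Q.
T = (3/5)·(-6, 2) + (2/5)·(7, 0) = (-4/5, 6/5).

(-4/5, 6/5)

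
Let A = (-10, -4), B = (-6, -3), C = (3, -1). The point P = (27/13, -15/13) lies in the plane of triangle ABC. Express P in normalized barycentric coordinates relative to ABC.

Signed area of the reference triangle: [ABC] = ½·((-10)·(-3−(-1)) + (-6)·(-1−(-4)) + 3·(-4−(-3))) = ½·(20 − 18 − 3) = -1/2.
[PBC] = ½·((27/13)·(-3−(-1)) + (-6)·(-1−(-15/13)) + 3·(-15/13−(-3))) = ½·(-54/13 − 12/13 + 72/13) = 3/13, so the A-coordinate is (3/13)/(-1/2) = -6/13.
[APC] = ½·((-10)·(-15/13−(-1)) + (27/13)·(-1−(-4)) + 3·(-4−(-15/13))) = ½·(20/13 + 81/13 − 111/13) = -5/13, so the B-coordinate is 10/13.
[ABP] = ½·((-10)·(-3−(-15/13)) + (-6)·(-15/13−(-4)) + (27/13)·(-4−(-3))) = ½·(240/13 − 222/13 − 27/13) = -9/26, so the C-coordinate is 9/13.
Check: -6/13 + 10/13 + 9/13 = 1.

(-6/13, 10/13, 9/13)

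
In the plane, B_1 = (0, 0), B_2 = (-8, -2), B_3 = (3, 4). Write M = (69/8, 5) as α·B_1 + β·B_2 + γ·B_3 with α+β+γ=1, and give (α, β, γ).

Signed area of the reference triangle: [B_1B_2B_3] = ½·(0·(-2−4) + (-8)·(4−0) + 3·(0−(-2))) = ½·(0 − 32 + 6) = -13.
[MB_2B_3] = ½·((69/8)·(-2−4) + (-8)·(4−5) + 3·(5−(-2))) = ½·(-207/4 + 8 + 21) = -91/8, so the B_1-coordinate is (-91/8)/(-13) = 7/8.
[B_1MB_3] = ½·(0·(5−4) + (69/8)·(4−0) + 3·(0−5)) = ½·(0 + 69/2 − 15) = 39/4, so the B_2-coordinate is -3/4.
[B_1B_2M] = ½·(0·(-2−5) + (-8)·(5−0) + (69/8)·(0−(-2))) = ½·(0 − 40 + 69/4) = -91/8, so the B_3-coordinate is 7/8.

(7/8, -3/4, 7/8)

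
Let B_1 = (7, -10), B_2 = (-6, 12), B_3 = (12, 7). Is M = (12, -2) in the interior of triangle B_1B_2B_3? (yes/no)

Barycentric coordinates of M: (162/331, -45/331, 214/331).
The three coordinates are positive, negative, positive; a point is interior exactly when all three are positive.

no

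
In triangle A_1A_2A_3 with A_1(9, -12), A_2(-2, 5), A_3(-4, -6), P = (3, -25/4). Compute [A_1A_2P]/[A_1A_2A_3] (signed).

1/4

[A_1A_2A_3] = ½·(9·(5−(-6)) + (-2)·(-6−(-12)) + (-4)·(-12−5)) = ½·(99 − 12 + 68) = 155/2.
[A_1A_2P] = ½·(9·(5−(-25/4)) + (-2)·(-25/4−(-12)) + 3·(-12−5)) = ½·(405/4 − 23/2 − 51) = 155/8, so the ratio is (155/8)/(155/2) = 1/4.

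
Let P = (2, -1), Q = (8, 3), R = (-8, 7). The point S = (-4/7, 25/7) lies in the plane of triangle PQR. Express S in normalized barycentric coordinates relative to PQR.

Signed area of the reference triangle: [PQR] = ½·(2·(3−7) + 8·(7−(-1)) + (-8)·(-1−3)) = ½·(-8 + 64 + 32) = 44.
[SQR] = ½·((-4/7)·(3−7) + 8·(7−(25/7)) + (-8)·(25/7−3)) = ½·(16/7 + 192/7 − 32/7) = 88/7, so the P-coordinate is (88/7)/44 = 2/7.
[PSR] = ½·(2·(25/7−7) + (-4/7)·(7−(-1)) + (-8)·(-1−(25/7))) = ½·(-48/7 − 32/7 + 256/7) = 88/7, so the Q-coordinate is 2/7.
[PQS] = ½·(2·(3−(25/7)) + 8·(25/7−(-1)) + (-4/7)·(-1−3)) = ½·(-8/7 + 256/7 + 16/7) = 132/7, so the R-coordinate is 3/7.
Check: 2/7 + 2/7 + 3/7 = 1.

(2/7, 2/7, 3/7)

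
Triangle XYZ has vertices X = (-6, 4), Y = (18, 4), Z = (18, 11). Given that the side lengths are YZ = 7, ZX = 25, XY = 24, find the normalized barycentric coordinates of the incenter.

(1/8, 25/56, 3/7)

The incenter has barycentric coordinates proportional to the opposite side lengths: (7 : 25 : 24).
Normalizing by 7+25+24 = 56 gives (1/8, 25/56, 3/7).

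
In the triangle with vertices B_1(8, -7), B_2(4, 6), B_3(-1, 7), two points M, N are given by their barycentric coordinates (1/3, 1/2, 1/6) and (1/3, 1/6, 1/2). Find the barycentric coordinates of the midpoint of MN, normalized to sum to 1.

(1/3, 1/3, 1/3)

Since both coordinate triples sum to 1, the midpoint's barycentrics are the componentwise average.
(1/3+1/3)/2 = 1/3; similarly 1/3 and 1/3.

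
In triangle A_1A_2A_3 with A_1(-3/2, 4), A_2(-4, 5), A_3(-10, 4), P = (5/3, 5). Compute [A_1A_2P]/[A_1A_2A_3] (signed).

[A_1A_2A_3] = ½·((-3/2)·(5−4) + (-4)·(4−4) + (-10)·(4−5)) = ½·(-3/2 + 0 + 10) = 17/4.
[A_1A_2P] = ½·((-3/2)·(5−5) + (-4)·(5−4) + (5/3)·(4−5)) = ½·(0 − 4 − 5/3) = -17/6, so the ratio is (-17/6)/(17/4) = -2/3.

-2/3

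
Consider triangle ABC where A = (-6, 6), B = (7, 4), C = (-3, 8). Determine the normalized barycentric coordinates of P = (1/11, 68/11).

Signed area of the reference triangle: [ABC] = ½·((-6)·(4−8) + 7·(8−6) + (-3)·(6−4)) = ½·(24 + 14 − 6) = 16.
[PBC] = ½·((1/11)·(4−8) + 7·(8−(68/11)) + (-3)·(68/11−4)) = ½·(-4/11 + 140/11 − 72/11) = 32/11, so the A-coordinate is (32/11)/16 = 2/11.
[APC] = ½·((-6)·(68/11−8) + (1/11)·(8−6) + (-3)·(6−(68/11))) = ½·(120/11 + 2/11 + 6/11) = 64/11, so the B-coordinate is 4/11.
[ABP] = ½·((-6)·(4−(68/11)) + 7·(68/11−6) + (1/11)·(6−4)) = ½·(144/11 + 14/11 + 2/11) = 80/11, so the C-coordinate is 5/11.
Check: 2/11 + 4/11 + 5/11 = 1.

(2/11, 4/11, 5/11)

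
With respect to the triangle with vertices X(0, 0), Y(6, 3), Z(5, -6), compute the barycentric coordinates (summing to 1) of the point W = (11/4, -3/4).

(1/2, 1/4, 1/4)

Signed area of the reference triangle: [XYZ] = ½·(0·(3−(-6)) + 6·(-6−0) + 5·(0−3)) = ½·(0 − 36 − 15) = -51/2.
[WYZ] = ½·((11/4)·(3−(-6)) + 6·(-6−(-3/4)) + 5·(-3/4−3)) = ½·(99/4 − 63/2 − 75/4) = -51/4, so the X-coordinate is (-51/4)/(-51/2) = 1/2.
[XWZ] = ½·(0·(-3/4−(-6)) + (11/4)·(-6−0) + 5·(0−(-3/4))) = ½·(0 − 33/2 + 15/4) = -51/8, so the Y-coordinate is 1/4.
[XYW] = ½·(0·(3−(-3/4)) + 6·(-3/4−0) + (11/4)·(0−3)) = ½·(0 − 9/2 − 33/4) = -51/8, so the Z-coordinate is 1/4.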